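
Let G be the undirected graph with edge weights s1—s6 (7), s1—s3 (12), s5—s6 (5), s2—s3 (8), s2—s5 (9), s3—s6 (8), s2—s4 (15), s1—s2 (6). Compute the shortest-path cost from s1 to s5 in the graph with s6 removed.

Candidate routes:
s1 - s3 - s2 - s5: 12 + 8 + 9 = 29
s1 - s2 - s5: 6 + 9 = 15
Best route has total 15.

15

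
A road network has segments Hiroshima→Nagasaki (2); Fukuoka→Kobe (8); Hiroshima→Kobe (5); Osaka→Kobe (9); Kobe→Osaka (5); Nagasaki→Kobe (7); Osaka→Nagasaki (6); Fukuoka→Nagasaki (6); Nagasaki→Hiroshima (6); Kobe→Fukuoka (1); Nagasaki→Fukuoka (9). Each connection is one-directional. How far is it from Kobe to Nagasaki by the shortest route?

7

Candidate routes:
Kobe -> Fukuoka -> Nagasaki: 1 + 6 = 7
Kobe -> Osaka -> Nagasaki: 5 + 6 = 11
Best route has total 7 mi.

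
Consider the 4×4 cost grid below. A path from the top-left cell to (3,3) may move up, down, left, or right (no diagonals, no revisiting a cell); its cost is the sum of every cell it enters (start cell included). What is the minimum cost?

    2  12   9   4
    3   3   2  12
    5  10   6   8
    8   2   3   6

Path r0c0 -> r1c0 -> r1c1 -> r1c2 -> r2c2 -> r3c2 -> r3c3: 2 + 3 + 3 + 2 + 6 + 3 + 6 = 25.

25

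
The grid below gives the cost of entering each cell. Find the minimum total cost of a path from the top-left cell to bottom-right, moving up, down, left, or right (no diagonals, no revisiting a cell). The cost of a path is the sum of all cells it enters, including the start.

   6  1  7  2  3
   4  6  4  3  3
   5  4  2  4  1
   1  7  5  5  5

28

Cheapest: [0,0]→[0,1]→[0,2]→[0,3]→[0,4]→[1,4]→[2,4]→[3,4]
  6 + 1 + 7 + 2 + 3 + 3 + 1 + 5 = 28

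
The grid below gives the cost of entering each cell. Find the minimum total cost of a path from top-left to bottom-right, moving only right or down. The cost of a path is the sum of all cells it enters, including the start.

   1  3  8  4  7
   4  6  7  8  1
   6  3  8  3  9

33

Cheapest: [0,0] -> [0,1] -> [0,2] -> [0,3] -> [0,4] -> [1,4] -> [2,4]
  1 + 3 + 8 + 4 + 7 + 1 + 9 = 33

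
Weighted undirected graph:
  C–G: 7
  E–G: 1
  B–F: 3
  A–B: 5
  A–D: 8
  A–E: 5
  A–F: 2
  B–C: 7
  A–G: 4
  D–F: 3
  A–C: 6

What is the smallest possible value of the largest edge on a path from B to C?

6

Comparing a few candidate routes:
B - A - E - G - C: max(5, 5, 1, 7) = 7
B - F - A - G - C: max(3, 2, 4, 7) = 7
B - F - A - C: max(3, 2, 6) = 6
B - A - C: max(5, 6) = 6
B - A - G - C: max(5, 4, 7) = 7
Smallest bottleneck: 6.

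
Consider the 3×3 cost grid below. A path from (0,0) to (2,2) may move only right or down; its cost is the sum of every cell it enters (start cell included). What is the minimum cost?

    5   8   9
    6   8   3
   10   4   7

Best path: (0,0)→(1,0)→(1,1)→(1,2)→(2,2)
Cost: 5 + 6 + 8 + 3 + 7 = 29
(Top row then right column would cost 32.)

29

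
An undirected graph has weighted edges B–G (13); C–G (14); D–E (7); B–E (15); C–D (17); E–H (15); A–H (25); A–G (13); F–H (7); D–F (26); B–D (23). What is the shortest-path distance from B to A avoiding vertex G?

Some routes from B to A avoiding G:
B → E → H → A: 15 + 15 + 25 = 55
B → E → D → F → H → A: 15 + 7 + 26 + 7 + 25 = 80
B → D → E → H → A: 23 + 7 + 15 + 25 = 70
The minimum is 55.

55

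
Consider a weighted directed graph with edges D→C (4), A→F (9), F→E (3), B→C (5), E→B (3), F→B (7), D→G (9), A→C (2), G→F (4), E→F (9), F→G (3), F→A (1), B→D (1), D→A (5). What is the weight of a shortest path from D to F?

Routes from D to F:
D -> A -> F: 5 + 9 = 14
D -> G -> F: 9 + 4 = 13
Best route has total 13.

13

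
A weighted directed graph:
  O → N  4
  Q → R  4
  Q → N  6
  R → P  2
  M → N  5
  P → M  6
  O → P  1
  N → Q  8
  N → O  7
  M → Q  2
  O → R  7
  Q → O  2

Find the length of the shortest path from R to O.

Routes from R to O:
R-P-M-Q-N-O: 2 + 6 + 2 + 6 + 7 = 23
R-P-M-N-O: 2 + 6 + 5 + 7 = 20
R-P-M-N-Q-O: 2 + 6 + 5 + 8 + 2 = 23
R-P-M-Q-O: 2 + 6 + 2 + 2 = 12
Best route has total 12.

12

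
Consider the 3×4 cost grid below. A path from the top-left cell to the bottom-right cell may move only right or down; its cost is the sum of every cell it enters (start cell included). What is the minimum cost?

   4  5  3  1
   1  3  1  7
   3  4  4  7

One optimal route is r0c0→r1c0→r1c1→r1c2→r2c2→r2c3.
Its cost is 4 + 1 + 3 + 1 + 4 + 7 = 20.
For comparison, the top-then-right route costs 27.

20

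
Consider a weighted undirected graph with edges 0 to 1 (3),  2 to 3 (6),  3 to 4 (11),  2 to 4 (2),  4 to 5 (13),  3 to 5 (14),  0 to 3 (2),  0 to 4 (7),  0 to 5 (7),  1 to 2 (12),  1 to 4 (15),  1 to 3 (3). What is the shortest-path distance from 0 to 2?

Comparing a few candidate routes:
0 → 3 → 4 → 2: 2 + 11 + 2 = 15
0 → 3 → 1 → 2: 2 + 3 + 12 = 17
0 → 1 → 3 → 2: 3 + 3 + 6 = 12
0 → 4 → 2: 7 + 2 = 9
0 → 3 → 2: 2 + 6 = 8
0 → 1 → 2: 3 + 12 = 15
Best route has total 8.

8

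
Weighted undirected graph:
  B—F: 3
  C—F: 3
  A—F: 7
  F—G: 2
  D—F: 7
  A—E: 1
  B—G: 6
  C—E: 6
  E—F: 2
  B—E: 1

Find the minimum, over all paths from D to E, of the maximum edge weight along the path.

7

Paths from D to E:
D-F-G-B-E: max(7, 2, 6, 1) = 7
D-F-C-E: max(7, 3, 6) = 7
D-F-B-E: max(7, 3, 1) = 7
D-F-A-E: max(7, 7, 1) = 7
D-F-E: max(7, 2) = 7
Smallest bottleneck: 7.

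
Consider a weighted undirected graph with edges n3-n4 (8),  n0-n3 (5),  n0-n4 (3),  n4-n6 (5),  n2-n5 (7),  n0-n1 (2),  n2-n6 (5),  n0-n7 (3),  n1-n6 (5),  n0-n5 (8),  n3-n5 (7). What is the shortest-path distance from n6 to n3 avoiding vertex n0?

13

Routes from n6 to n3 avoiding n0:
n6 -> n4 -> n3: 5 + 8 = 13
n6 -> n2 -> n5 -> n3: 5 + 7 + 7 = 19
Best route has total 13.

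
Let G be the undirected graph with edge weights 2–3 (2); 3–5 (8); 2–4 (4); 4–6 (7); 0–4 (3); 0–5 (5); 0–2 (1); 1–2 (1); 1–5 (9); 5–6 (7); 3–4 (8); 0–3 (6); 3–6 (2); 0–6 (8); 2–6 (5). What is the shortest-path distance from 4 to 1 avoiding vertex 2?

Checking several routes:
4 - 6 - 5 - 1: 7 + 7 + 9 = 23
4 - 0 - 5 - 1: 3 + 5 + 9 = 17
4 - 3 - 5 - 1: 8 + 8 + 9 = 25
Best route has total 17.

17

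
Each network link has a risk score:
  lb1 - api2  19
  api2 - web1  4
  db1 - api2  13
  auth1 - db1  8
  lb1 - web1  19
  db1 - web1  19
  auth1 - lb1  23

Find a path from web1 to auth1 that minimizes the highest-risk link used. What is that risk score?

13

Routes from web1 to auth1:
web1→lb1→api2→db1→auth1: max(19, 19, 13, 8) = 19
web1→api2→lb1→auth1: max(4, 19, 23) = 23
web1→lb1→auth1: max(19, 23) = 23
web1→db1→api2→lb1→auth1: max(19, 13, 19, 23) = 23
web1→api2→db1→auth1: max(4, 13, 8) = 13
web1→db1→auth1: max(19, 8) = 19
Best route has worst link 13.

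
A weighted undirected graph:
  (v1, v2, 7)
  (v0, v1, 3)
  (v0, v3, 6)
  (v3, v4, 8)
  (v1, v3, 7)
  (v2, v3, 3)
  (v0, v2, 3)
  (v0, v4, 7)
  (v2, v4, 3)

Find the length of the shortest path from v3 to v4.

A few of the v3→v4 routes:
v3-v1-v0-v2-v4: 7 + 3 + 3 + 3 = 16
v3-v2-v4: 3 + 3 = 6
v3-v0-v2-v4: 6 + 3 + 3 = 12
v3-v2-v0-v4: 3 + 3 + 7 = 13
v3-v0-v4: 6 + 7 = 13
v3-v4: 8
Shortest: 6.

6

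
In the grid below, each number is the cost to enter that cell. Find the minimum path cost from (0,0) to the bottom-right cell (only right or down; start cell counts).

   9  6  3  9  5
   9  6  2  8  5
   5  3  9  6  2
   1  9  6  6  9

Cheapest: r0c0 → r0c1 → r0c2 → r1c2 → r1c3 → r1c4 → r2c4 → r3c4
  9 + 6 + 3 + 2 + 8 + 5 + 2 + 9 = 44

44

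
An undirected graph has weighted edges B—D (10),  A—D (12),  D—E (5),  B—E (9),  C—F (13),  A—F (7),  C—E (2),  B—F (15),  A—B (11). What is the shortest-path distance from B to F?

15

Some routes from B to F:
B - E - C - F: 9 + 2 + 13 = 24
B - F: 15
B - D - E - C - F: 10 + 5 + 2 + 13 = 30
B - D - A - F: 10 + 12 + 7 = 29
B - A - F: 11 + 7 = 18
Best route has total 15.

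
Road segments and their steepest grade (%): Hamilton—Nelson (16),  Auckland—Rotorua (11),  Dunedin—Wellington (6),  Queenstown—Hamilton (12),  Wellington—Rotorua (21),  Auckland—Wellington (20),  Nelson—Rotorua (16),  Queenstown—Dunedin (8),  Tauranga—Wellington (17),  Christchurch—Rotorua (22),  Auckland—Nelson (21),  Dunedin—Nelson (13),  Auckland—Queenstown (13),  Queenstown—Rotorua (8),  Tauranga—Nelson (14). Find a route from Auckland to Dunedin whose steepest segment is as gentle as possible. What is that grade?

11

Checking several routes:
Auckland-Rotorua-Queenstown-Hamilton-Nelson-Dunedin: max(11, 8, 12, 16, 13) = 16
Auckland-Rotorua-Nelson-Hamilton-Queenstown-Dunedin: max(11, 16, 16, 12, 8) = 16
Auckland-Queenstown-Dunedin: max(13, 8) = 13
Auckland-Queenstown-Rotorua-Nelson-Dunedin: max(13, 8, 16, 13) = 16
Auckland-Queenstown-Hamilton-Nelson-Dunedin: max(13, 12, 16, 13) = 16
Auckland-Rotorua-Queenstown-Dunedin: max(11, 8, 8) = 11
Best route has worst link 11%.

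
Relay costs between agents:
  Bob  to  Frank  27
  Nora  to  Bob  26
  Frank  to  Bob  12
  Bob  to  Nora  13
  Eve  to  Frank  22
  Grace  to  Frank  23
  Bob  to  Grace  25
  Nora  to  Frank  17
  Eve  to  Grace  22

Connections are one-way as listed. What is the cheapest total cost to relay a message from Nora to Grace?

51

Candidate routes:
Nora -> Bob -> Grace: 26 + 25 = 51
Nora -> Frank -> Bob -> Grace: 17 + 12 + 25 = 54
The minimum is 51.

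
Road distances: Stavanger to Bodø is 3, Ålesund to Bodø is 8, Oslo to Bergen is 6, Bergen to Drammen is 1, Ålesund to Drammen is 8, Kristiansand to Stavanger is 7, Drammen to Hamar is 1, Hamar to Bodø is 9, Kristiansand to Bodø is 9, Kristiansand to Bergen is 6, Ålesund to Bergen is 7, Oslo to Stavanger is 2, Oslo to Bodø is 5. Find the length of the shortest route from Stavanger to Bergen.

Some routes from Stavanger to Bergen:
Stavanger→Bodø→Oslo→Bergen: 3 + 5 + 6 = 14
Stavanger→Oslo→Bergen: 2 + 6 = 8
Stavanger→Kristiansand→Bergen: 7 + 6 = 13
Shortest: 8.

8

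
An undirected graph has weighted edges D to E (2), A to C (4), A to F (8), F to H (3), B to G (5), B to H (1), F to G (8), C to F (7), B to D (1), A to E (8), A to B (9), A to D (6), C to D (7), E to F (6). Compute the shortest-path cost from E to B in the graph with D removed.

Comparing a few candidate routes:
E→A→C→F→H→B: 8 + 4 + 7 + 3 + 1 = 23
E→F→H→B: 6 + 3 + 1 = 10
E→F→G→B: 6 + 8 + 5 = 19
E→A→F→H→B: 8 + 8 + 3 + 1 = 20
E→F→A→B: 6 + 8 + 9 = 23
E→A→B: 8 + 9 = 17
Shortest: 10.

10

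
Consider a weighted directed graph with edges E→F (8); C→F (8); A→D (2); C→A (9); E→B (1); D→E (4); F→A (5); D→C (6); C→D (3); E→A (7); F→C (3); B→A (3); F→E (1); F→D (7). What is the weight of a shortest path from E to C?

Candidate routes:
E-B-A-D-C: 1 + 3 + 2 + 6 = 12
E-F-C: 8 + 3 = 11
E-A-D-C: 7 + 2 + 6 = 15
E-F-A-D-C: 8 + 5 + 2 + 6 = 21
E-F-D-C: 8 + 7 + 6 = 21
Shortest: 11.

11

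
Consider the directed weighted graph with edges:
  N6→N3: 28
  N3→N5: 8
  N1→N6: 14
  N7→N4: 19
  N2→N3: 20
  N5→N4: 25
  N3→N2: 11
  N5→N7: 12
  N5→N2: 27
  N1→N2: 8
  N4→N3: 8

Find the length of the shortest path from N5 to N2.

27

Candidate routes:
N5 -> N7 -> N4 -> N3 -> N2: 12 + 19 + 8 + 11 = 50
N5 -> N2: 27
N5 -> N4 -> N3 -> N2: 25 + 8 + 11 = 44
Shortest: 27.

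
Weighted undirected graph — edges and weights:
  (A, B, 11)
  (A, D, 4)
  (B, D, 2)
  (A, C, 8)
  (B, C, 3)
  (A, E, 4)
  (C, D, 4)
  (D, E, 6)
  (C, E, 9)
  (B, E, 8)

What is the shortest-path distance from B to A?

A few of the B→A routes:
B -> D -> A: 2 + 4 = 6
B -> A: 11
B -> C -> D -> A: 3 + 4 + 4 = 11
B -> C -> A: 3 + 8 = 11
The minimum is 6.

6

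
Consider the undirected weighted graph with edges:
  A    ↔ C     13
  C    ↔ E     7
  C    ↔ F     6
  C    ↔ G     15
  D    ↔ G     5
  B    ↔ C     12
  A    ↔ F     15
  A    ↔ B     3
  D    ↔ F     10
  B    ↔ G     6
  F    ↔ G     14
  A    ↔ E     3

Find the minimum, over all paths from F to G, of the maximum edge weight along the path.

Checking several routes:
F-C-A-B-G: max(6, 13, 3, 6) = 13
F-C-B-G: max(6, 12, 6) = 12
F-A-C-B-G: max(15, 13, 12, 6) = 15
F-D-G: max(10, 5) = 10
F-C-E-A-B-G: max(6, 7, 3, 3, 6) = 7
F-G: max(14) = 14
The minimum achievable maximum is 7.

7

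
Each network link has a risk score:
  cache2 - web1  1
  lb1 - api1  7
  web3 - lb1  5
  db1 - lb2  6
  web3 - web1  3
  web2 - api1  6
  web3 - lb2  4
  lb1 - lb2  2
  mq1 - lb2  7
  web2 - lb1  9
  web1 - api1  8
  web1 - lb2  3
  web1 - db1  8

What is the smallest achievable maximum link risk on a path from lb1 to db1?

6

Checking several routes:
lb1→lb2→db1: max(2, 6) = 6
lb1→web3→lb2→db1: max(5, 4, 6) = 6
lb1→web3→web1→lb2→db1: max(5, 3, 3, 6) = 6
lb1→web3→lb2→web1→db1: max(5, 4, 3, 8) = 8
Smallest bottleneck: 6.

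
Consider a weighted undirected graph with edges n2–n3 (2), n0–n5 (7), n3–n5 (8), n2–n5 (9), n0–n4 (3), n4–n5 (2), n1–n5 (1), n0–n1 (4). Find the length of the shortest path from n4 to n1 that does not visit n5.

Candidate routes:
n4 - n0 - n1: 3 + 4 = 7
Shortest: 7.

7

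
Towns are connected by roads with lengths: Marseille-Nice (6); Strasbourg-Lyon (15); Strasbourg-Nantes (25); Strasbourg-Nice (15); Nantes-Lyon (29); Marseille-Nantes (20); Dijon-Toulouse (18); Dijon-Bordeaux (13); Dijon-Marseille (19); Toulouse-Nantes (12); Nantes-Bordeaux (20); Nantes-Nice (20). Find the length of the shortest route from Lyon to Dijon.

Checking several routes:
Lyon-Strasbourg-Nice-Marseille-Dijon: 15 + 15 + 6 + 19 = 55
Lyon-Nantes-Toulouse-Dijon: 29 + 12 + 18 = 59
Lyon-Nantes-Bordeaux-Dijon: 29 + 20 + 13 = 62
Lyon-Strasbourg-Nantes-Bordeaux-Dijon: 15 + 25 + 20 + 13 = 73
Lyon-Nantes-Marseille-Dijon: 29 + 20 + 19 = 68
Lyon-Strasbourg-Nantes-Toulouse-Dijon: 15 + 25 + 12 + 18 = 70
The minimum is 55.

55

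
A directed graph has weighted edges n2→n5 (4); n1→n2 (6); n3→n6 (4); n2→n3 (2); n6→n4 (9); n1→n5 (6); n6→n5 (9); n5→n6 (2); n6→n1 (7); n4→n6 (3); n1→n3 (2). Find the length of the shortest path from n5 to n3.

11

Routes from n5 to n3:
n5 → n6 → n1 → n2 → n3: 2 + 7 + 6 + 2 = 17
n5 → n6 → n1 → n3: 2 + 7 + 2 = 11
The minimum is 11.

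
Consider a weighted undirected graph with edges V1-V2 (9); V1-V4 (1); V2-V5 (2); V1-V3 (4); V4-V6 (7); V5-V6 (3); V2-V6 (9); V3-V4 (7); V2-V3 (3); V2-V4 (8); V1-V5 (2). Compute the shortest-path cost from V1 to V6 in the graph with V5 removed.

8

Some routes from V1 to V6 avoiding V5:
V1-V4-V6: 1 + 7 = 8
V1-V2-V6: 9 + 9 = 18
V1-V3-V4-V6: 4 + 7 + 7 = 18
V1-V3-V2-V6: 4 + 3 + 9 = 16
The minimum is 8.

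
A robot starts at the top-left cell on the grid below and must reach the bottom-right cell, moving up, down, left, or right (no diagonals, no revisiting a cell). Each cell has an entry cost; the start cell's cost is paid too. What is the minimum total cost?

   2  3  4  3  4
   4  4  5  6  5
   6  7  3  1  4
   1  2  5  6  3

25

Path (0,0) → (0,1) → (0,2) → (1,2) → (2,2) → (2,3) → (2,4) → (3,4): 2 + 3 + 4 + 5 + 3 + 1 + 4 + 3 = 25.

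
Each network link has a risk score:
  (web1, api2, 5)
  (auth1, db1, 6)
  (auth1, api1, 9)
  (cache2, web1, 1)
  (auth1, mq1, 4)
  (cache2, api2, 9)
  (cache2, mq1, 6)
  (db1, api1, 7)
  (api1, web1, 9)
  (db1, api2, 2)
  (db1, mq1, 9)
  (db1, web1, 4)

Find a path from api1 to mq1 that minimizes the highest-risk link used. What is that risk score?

7

Comparing a few candidate routes:
api1→db1→api2→web1→cache2→mq1: max(7, 2, 5, 1, 6) = 7
api1→db1→mq1: max(7, 9) = 9
api1→db1→auth1→mq1: max(7, 6, 4) = 7
api1→db1→web1→cache2→mq1: max(7, 4, 1, 6) = 7
Smallest bottleneck: 7.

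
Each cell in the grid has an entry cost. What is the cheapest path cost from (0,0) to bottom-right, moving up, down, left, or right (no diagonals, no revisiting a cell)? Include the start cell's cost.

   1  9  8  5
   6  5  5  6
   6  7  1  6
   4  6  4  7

Take (0,0)→(1,0)→(1,1)→(1,2)→(2,2)→(3,2)→(3,3) for a total of 1 + 6 + 5 + 5 + 1 + 4 + 7 = 29.

29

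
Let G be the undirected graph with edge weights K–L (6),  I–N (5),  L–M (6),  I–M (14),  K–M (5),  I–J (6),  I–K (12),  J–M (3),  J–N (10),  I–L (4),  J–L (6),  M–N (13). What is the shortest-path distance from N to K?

Comparing a few candidate routes:
N-I-L-K: 5 + 4 + 6 = 15
N-J-M-K: 10 + 3 + 5 = 18
N-I-J-M-K: 5 + 6 + 3 + 5 = 19
N-I-K: 5 + 12 = 17
N-M-K: 13 + 5 = 18
Best route has total 15.

15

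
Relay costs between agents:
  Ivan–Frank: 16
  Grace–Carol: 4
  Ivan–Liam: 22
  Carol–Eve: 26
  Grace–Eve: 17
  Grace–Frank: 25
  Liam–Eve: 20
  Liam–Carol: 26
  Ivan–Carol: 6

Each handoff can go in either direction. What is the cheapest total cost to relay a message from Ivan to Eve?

27

Checking several routes:
Ivan - Carol - Eve: 6 + 26 = 32
Ivan - Frank - Grace - Eve: 16 + 25 + 17 = 58
Ivan - Carol - Grace - Eve: 6 + 4 + 17 = 27
Ivan - Liam - Eve: 22 + 20 = 42
Ivan - Carol - Liam - Eve: 6 + 26 + 20 = 52
Shortest: 27.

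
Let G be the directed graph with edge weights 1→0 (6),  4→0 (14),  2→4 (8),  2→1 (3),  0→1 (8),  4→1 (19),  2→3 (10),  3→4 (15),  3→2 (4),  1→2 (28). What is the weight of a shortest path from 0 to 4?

44

Paths from 0 to 4:
0-1-2-4: 8 + 28 + 8 = 44
0-1-2-3-4: 8 + 28 + 10 + 15 = 61
The minimum is 44.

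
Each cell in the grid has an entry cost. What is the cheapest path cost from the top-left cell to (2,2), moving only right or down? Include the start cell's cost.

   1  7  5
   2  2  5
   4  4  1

Cheapest: [0,0] -> [1,0] -> [1,1] -> [2,1] -> [2,2]
  1 + 2 + 2 + 4 + 1 = 10
For comparison, the top-then-right route costs 19.

10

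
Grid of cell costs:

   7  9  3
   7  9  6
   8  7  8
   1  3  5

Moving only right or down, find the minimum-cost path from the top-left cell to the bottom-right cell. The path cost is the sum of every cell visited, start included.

Cheapest: r0c0 → r1c0 → r2c0 → r3c0 → r3c1 → r3c2
  7 + 7 + 8 + 1 + 3 + 5 = 31
(Top row then right column would cost 38.)

31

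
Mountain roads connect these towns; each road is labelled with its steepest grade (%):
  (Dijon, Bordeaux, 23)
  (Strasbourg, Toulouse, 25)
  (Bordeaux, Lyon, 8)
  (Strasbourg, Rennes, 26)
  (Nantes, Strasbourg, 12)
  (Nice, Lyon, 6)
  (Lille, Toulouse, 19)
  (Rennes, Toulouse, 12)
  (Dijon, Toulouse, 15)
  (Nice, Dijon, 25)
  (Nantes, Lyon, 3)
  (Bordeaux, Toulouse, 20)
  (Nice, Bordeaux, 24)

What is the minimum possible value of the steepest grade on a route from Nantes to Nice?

Some routes from Nantes to Nice:
Nantes → Lyon → Bordeaux → Nice: max(3, 8, 24) = 24
Nantes → Lyon → Nice: max(3, 6) = 6
Nantes → Lyon → Bordeaux → Dijon → Nice: max(3, 8, 23, 25) = 25
Nantes → Strasbourg → Toulouse → Dijon → Bordeaux → Lyon → Nice: max(12, 25, 15, 23, 8, 6) = 25
Nantes → Strasbourg → Toulouse → Dijon → Bordeaux → Nice: max(12, 25, 15, 23, 24) = 25
Nantes → Lyon → Bordeaux → Toulouse → Dijon → Nice: max(3, 8, 20, 15, 25) = 25
The minimum achievable maximum is 6%.

6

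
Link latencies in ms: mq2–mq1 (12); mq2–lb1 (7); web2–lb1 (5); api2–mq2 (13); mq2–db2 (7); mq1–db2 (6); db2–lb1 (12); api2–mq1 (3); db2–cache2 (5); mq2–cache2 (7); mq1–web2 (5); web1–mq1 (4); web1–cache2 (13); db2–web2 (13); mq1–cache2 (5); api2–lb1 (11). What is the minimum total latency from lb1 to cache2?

Checking several routes:
lb1 - db2 - cache2: 12 + 5 = 17
lb1 - web2 - mq1 - cache2: 5 + 5 + 5 = 15
lb1 - mq2 - db2 - cache2: 7 + 7 + 5 = 19
lb1 - mq2 - cache2: 7 + 7 = 14
Shortest: 14 ms.

14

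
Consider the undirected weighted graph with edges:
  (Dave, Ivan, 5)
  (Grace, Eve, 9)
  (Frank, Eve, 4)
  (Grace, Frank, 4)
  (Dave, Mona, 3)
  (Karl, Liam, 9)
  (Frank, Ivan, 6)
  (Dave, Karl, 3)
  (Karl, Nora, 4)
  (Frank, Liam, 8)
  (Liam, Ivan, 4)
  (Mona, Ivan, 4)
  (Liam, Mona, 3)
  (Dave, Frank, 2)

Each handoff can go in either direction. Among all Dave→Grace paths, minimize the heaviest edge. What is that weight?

Comparing a few candidate routes:
Dave → Ivan → Liam → Frank → Grace: max(5, 4, 8, 4) = 8
Dave → Mona → Ivan → Frank → Grace: max(3, 4, 6, 4) = 6
Dave → Mona → Liam → Ivan → Frank → Grace: max(3, 3, 4, 6, 4) = 6
Dave → Ivan → Frank → Grace: max(5, 6, 4) = 6
Dave → Frank → Grace: max(2, 4) = 4
Smallest bottleneck: 4.

4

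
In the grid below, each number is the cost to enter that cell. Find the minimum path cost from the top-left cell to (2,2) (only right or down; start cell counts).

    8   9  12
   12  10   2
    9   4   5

34

Path [0,0] → [0,1] → [1,1] → [1,2] → [2,2]: 8 + 9 + 10 + 2 + 5 = 34.
(Top row then right column would cost 36.)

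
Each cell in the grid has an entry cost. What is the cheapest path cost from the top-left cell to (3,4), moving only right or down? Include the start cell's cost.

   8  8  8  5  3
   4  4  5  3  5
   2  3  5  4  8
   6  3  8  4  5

One optimal route is r0c0 -> r1c0 -> r2c0 -> r2c1 -> r2c2 -> r2c3 -> r3c3 -> r3c4.
Its cost is 8 + 4 + 2 + 3 + 5 + 4 + 4 + 5 = 35.
(Top row then right column would cost 50.)

35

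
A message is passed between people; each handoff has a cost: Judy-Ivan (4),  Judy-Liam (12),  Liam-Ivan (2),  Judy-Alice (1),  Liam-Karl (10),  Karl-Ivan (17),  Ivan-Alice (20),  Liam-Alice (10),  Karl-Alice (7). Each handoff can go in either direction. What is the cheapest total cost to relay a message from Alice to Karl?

Checking several routes:
Alice-Judy-Ivan-Karl: 1 + 4 + 17 = 22
Alice-Judy-Ivan-Liam-Karl: 1 + 4 + 2 + 10 = 17
Alice-Judy-Liam-Karl: 1 + 12 + 10 = 23
Alice-Karl: 7
Alice-Liam-Karl: 10 + 10 = 20
Best route has total 7.

7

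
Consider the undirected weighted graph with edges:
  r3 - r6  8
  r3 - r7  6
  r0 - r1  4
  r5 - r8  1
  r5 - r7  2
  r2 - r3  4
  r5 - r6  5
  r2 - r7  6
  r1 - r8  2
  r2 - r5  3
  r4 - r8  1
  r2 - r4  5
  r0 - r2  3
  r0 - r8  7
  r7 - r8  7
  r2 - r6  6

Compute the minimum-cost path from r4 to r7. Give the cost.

Some routes from r4 to r7:
r4→r8→r5→r7: 1 + 1 + 2 = 4
r4→r8→r7: 1 + 7 = 8
r4→r2→r7: 5 + 6 = 11
r4→r2→r5→r7: 5 + 3 + 2 = 10
r4→r8→r5→r2→r7: 1 + 1 + 3 + 6 = 11
Best route has total 4.

4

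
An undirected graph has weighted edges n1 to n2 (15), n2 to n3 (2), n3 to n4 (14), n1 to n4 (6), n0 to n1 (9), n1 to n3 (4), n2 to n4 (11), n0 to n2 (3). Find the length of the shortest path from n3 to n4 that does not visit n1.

13

Routes from n3 to n4 avoiding n1:
n3 - n4: 14
n3 - n2 - n4: 2 + 11 = 13
Best route has total 13.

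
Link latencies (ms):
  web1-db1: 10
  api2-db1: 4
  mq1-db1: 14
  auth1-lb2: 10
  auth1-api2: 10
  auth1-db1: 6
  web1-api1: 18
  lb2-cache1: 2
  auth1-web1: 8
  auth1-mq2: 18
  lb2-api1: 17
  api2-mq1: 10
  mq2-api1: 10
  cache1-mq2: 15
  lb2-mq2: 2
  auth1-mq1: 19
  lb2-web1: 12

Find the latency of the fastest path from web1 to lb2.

12

Comparing a few candidate routes:
web1 -> db1 -> auth1 -> lb2: 10 + 6 + 10 = 26
web1 -> auth1 -> mq2 -> lb2: 8 + 18 + 2 = 28
web1 -> lb2: 12
web1 -> auth1 -> lb2: 8 + 10 = 18
Shortest: 12 ms.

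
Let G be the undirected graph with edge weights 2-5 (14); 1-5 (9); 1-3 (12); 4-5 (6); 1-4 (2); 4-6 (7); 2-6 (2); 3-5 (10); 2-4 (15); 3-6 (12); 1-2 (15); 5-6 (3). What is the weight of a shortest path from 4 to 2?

9

A few of the 4→2 routes:
4→1→2: 2 + 15 = 17
4→6→2: 7 + 2 = 9
4→5→6→2: 6 + 3 + 2 = 11
4→2: 15
4→1→5→6→2: 2 + 9 + 3 + 2 = 16
The minimum is 9.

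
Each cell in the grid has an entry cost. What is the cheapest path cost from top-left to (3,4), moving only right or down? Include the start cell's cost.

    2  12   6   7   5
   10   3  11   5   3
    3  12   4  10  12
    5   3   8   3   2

36

Best path: [0,0]→[1,0]→[2,0]→[3,0]→[3,1]→[3,2]→[3,3]→[3,4]
Cost: 2 + 10 + 3 + 5 + 3 + 8 + 3 + 2 = 36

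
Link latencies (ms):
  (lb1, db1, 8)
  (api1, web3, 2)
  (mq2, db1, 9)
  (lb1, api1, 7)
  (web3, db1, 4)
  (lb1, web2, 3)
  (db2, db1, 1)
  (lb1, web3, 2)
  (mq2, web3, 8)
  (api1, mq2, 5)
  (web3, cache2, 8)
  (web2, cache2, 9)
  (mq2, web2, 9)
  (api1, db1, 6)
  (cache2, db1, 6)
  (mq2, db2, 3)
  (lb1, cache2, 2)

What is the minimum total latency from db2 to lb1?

7

Checking several routes:
db2-db1-web3-lb1: 1 + 4 + 2 = 7
db2-db1-api1-web3-lb1: 1 + 6 + 2 + 2 = 11
db2-db1-lb1: 1 + 8 = 9
db2-db1-cache2-lb1: 1 + 6 + 2 = 9
db2-mq2-api1-web3-lb1: 3 + 5 + 2 + 2 = 12
Best route has total 7 ms.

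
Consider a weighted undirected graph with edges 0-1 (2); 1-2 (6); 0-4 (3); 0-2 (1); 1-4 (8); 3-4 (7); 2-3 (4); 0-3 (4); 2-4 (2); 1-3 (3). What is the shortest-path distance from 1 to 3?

3

A few of the 1→3 routes:
1 -> 2 -> 0 -> 3: 6 + 1 + 4 = 11
1 -> 0 -> 2 -> 3: 2 + 1 + 4 = 7
1 -> 2 -> 3: 6 + 4 = 10
1 -> 3: 3
1 -> 0 -> 3: 2 + 4 = 6
The minimum is 3.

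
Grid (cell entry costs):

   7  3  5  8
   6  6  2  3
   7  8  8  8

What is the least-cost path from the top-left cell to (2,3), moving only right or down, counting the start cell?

One optimal route is (0,0) → (0,1) → (0,2) → (1,2) → (1,3) → (2,3).
Its cost is 7 + 3 + 5 + 2 + 3 + 8 = 28.
(Top row then right column would cost 34.)

28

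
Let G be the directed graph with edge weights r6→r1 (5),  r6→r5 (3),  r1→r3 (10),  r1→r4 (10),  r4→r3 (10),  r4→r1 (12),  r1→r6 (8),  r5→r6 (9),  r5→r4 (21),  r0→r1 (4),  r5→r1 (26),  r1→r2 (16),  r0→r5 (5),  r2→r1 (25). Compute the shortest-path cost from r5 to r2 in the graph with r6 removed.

42

Candidate routes:
r5→r1→r2: 26 + 16 = 42
r5→r4→r1→r2: 21 + 12 + 16 = 49
Shortest: 42.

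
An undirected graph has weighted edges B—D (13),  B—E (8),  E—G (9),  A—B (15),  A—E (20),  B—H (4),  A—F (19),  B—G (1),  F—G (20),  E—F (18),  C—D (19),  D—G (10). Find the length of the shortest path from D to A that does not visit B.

Paths from D to A avoiding B:
D → G → E → F → A: 10 + 9 + 18 + 19 = 56
D → G → F → A: 10 + 20 + 19 = 49
D → G → F → E → A: 10 + 20 + 18 + 20 = 68
D → G → E → A: 10 + 9 + 20 = 39
The minimum is 39.

39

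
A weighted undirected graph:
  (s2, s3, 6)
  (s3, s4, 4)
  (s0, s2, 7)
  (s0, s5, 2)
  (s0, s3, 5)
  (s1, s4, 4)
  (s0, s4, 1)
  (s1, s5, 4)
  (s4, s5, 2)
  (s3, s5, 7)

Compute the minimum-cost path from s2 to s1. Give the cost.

Comparing a few candidate routes:
s2-s0-s5-s1: 7 + 2 + 4 = 13
s2-s0-s4-s5-s1: 7 + 1 + 2 + 4 = 14
s2-s3-s4-s1: 6 + 4 + 4 = 14
s2-s0-s4-s1: 7 + 1 + 4 = 12
The minimum is 12.

12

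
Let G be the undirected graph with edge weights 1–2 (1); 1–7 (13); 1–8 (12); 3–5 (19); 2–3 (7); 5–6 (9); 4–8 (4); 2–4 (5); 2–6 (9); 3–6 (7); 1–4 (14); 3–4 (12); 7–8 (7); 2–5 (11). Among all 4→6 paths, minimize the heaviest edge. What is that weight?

7

Comparing a few candidate routes:
4-2-5-6: max(5, 11, 9) = 11
4-2-3-6: max(5, 7, 7) = 7
4-2-6: max(5, 9) = 9
4-8-1-2-3-6: max(4, 12, 1, 7, 7) = 12
Best route has worst link 7.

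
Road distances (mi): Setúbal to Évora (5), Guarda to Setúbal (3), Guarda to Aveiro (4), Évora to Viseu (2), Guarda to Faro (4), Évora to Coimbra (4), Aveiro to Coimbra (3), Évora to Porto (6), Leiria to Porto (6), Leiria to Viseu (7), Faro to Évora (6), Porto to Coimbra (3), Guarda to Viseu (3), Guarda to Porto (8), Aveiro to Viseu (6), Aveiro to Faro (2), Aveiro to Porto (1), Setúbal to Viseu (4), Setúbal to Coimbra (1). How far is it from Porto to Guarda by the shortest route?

A few of the Porto→Guarda routes:
Porto -> Aveiro -> Faro -> Guarda: 1 + 2 + 4 = 7
Porto -> Aveiro -> Guarda: 1 + 4 = 5
Porto -> Coimbra -> Setúbal -> Guarda: 3 + 1 + 3 = 7
Best route has total 5 mi.

5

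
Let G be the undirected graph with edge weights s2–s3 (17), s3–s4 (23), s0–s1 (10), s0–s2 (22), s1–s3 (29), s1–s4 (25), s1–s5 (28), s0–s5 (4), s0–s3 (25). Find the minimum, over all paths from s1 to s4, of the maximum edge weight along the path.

Comparing a few candidate routes:
s1-s0-s2-s3-s4: max(10, 22, 17, 23) = 23
s1-s0-s3-s4: max(10, 25, 23) = 25
s1-s4: max(25) = 25
The minimum achievable maximum is 23.

23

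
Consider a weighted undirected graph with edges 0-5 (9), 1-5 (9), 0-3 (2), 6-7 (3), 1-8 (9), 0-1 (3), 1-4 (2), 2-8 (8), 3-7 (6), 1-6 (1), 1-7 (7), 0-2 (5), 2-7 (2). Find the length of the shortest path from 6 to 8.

10

A few of the 6→8 routes:
6-1-7-2-8: 1 + 7 + 2 + 8 = 18
6-7-2-0-1-8: 3 + 2 + 5 + 3 + 9 = 22
6-7-2-8: 3 + 2 + 8 = 13
6-1-8: 1 + 9 = 10
6-1-0-2-8: 1 + 3 + 5 + 8 = 17
6-7-1-8: 3 + 7 + 9 = 19
Best route has total 10.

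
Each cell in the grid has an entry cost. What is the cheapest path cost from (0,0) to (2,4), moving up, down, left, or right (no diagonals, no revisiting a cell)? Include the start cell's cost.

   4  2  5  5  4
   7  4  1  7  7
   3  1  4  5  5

25

Path [0,0] -> [0,1] -> [1,1] -> [1,2] -> [2,2] -> [2,3] -> [2,4]: 4 + 2 + 4 + 1 + 4 + 5 + 5 = 25.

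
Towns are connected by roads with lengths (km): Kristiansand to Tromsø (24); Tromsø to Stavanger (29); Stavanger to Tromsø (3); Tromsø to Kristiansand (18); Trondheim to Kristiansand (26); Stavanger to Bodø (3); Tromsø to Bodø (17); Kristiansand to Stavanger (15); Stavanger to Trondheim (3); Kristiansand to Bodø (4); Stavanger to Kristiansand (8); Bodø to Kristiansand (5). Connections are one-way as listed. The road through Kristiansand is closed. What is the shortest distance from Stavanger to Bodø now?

3

Routes from Stavanger to Bodø avoiding Kristiansand:
Stavanger -> Tromsø -> Bodø: 3 + 17 = 20
Stavanger -> Bodø: 3
Best route has total 3 km.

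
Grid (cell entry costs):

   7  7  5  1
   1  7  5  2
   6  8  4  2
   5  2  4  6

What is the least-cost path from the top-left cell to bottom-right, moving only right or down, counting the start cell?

One optimal route is [0,0] [0,1] [0,2] [0,3] [1,3] [2,3] [3,3].
Its cost is 7 + 7 + 5 + 1 + 2 + 2 + 6 = 30.

30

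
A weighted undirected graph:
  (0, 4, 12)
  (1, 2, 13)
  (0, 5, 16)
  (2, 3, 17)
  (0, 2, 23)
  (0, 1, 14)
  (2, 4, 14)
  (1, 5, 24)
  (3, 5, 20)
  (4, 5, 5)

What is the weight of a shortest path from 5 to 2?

Comparing a few candidate routes:
5-3-2: 20 + 17 = 37
5-4-2: 5 + 14 = 19
5-1-2: 24 + 13 = 37
Best route has total 19.

19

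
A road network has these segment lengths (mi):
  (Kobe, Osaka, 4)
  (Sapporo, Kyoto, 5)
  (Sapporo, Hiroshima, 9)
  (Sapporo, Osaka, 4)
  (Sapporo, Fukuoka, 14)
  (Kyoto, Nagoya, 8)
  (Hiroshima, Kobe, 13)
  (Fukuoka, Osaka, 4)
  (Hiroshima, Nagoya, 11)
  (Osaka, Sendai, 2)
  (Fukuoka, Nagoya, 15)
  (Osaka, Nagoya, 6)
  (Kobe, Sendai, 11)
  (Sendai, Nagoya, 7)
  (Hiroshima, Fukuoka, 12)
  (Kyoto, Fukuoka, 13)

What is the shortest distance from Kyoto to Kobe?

13

Some routes from Kyoto to Kobe:
Kyoto-Nagoya-Osaka-Kobe: 8 + 6 + 4 = 18
Kyoto-Nagoya-Sendai-Osaka-Kobe: 8 + 7 + 2 + 4 = 21
Kyoto-Sapporo-Osaka-Kobe: 5 + 4 + 4 = 13
Kyoto-Fukuoka-Osaka-Kobe: 13 + 4 + 4 = 21
Kyoto-Sapporo-Osaka-Sendai-Kobe: 5 + 4 + 2 + 11 = 22
Shortest: 13 mi.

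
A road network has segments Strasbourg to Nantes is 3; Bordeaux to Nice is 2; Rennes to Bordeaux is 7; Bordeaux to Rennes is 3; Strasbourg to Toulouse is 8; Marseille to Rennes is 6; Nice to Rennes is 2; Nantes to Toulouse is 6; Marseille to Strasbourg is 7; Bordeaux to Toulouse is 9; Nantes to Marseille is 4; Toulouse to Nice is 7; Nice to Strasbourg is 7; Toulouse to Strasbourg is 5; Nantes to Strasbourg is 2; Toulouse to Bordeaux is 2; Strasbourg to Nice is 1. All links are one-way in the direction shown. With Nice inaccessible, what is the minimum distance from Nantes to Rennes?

Candidate routes:
Nantes -> Strasbourg -> Toulouse -> Bordeaux -> Rennes: 2 + 8 + 2 + 3 = 15
Nantes -> Marseille -> Rennes: 4 + 6 = 10
Nantes -> Toulouse -> Bordeaux -> Rennes: 6 + 2 + 3 = 11
Nantes -> Marseille -> Strasbourg -> Toulouse -> Bordeaux -> Rennes: 4 + 7 + 8 + 2 + 3 = 24
Best route has total 10.

10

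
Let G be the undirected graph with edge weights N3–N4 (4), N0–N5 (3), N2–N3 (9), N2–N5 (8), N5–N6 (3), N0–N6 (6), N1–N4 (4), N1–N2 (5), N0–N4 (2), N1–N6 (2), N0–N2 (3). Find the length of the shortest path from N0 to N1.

6

A few of the N0→N1 routes:
N0 - N2 - N1: 3 + 5 = 8
N0 - N5 - N2 - N1: 3 + 8 + 5 = 16
N0 - N6 - N1: 6 + 2 = 8
N0 - N5 - N6 - N1: 3 + 3 + 2 = 8
N0 - N4 - N1: 2 + 4 = 6
Shortest: 6.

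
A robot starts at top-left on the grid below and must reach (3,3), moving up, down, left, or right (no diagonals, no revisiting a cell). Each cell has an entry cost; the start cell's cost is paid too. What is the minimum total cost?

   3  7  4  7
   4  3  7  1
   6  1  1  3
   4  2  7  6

21

Take (0,0) (1,0) (1,1) (2,1) (2,2) (2,3) (3,3) for a total of 3 + 4 + 3 + 1 + 1 + 3 + 6 = 21.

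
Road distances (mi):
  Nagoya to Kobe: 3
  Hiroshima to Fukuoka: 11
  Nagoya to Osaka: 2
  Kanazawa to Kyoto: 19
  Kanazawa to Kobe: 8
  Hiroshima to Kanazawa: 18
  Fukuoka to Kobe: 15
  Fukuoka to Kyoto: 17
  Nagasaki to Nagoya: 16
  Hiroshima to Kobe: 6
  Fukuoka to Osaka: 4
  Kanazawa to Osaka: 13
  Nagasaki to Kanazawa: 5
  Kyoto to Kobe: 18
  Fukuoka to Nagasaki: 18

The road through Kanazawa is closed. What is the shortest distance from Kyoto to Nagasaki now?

A few of the Kyoto→Nagasaki routes:
Kyoto→Fukuoka→Nagasaki: 17 + 18 = 35
Kyoto→Kobe→Nagoya→Nagasaki: 18 + 3 + 16 = 37
Kyoto→Kobe→Fukuoka→Nagasaki: 18 + 15 + 18 = 51
Kyoto→Fukuoka→Osaka→Nagoya→Nagasaki: 17 + 4 + 2 + 16 = 39
Kyoto→Kobe→Nagoya→Osaka→Fukuoka→Nagasaki: 18 + 3 + 2 + 4 + 18 = 45
The minimum is 35 mi.

35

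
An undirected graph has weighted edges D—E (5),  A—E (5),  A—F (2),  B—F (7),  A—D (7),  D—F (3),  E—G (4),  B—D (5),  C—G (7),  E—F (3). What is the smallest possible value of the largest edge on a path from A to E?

3

Checking several routes:
A - F - B - D - E: max(2, 7, 5, 5) = 7
A - F - E: max(2, 3) = 3
A - E: max(5) = 5
A - D - B - F - E: max(7, 5, 7, 3) = 7
A - F - D - E: max(2, 3, 5) = 5
Smallest bottleneck: 3.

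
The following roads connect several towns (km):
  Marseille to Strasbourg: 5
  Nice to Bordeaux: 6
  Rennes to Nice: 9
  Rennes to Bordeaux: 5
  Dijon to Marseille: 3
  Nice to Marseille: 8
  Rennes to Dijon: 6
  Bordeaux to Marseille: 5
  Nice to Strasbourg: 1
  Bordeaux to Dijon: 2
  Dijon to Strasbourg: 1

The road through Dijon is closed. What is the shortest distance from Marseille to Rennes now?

Checking several routes:
Marseille-Strasbourg-Nice-Bordeaux-Rennes: 5 + 1 + 6 + 5 = 17
Marseille-Strasbourg-Nice-Rennes: 5 + 1 + 9 = 15
Marseille-Nice-Rennes: 8 + 9 = 17
Marseille-Nice-Bordeaux-Rennes: 8 + 6 + 5 = 19
Marseille-Bordeaux-Rennes: 5 + 5 = 10
Shortest: 10 km.

10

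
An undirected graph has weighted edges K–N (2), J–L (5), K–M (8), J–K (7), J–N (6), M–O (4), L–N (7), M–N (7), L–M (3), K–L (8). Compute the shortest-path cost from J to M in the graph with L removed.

13

Candidate routes:
J → K → N → M: 7 + 2 + 7 = 16
J → N → M: 6 + 7 = 13
J → K → M: 7 + 8 = 15
J → N → K → M: 6 + 2 + 8 = 16
Shortest: 13.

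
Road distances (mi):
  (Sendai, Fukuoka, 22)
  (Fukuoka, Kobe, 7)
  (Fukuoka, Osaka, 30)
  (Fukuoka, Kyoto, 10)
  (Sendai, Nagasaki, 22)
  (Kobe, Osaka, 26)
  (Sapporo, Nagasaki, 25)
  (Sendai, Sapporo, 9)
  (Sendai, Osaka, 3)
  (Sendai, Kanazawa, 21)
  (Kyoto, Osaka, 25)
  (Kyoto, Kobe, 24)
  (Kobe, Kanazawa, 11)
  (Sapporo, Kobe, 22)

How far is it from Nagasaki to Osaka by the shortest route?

Some routes from Nagasaki to Osaka:
Nagasaki -> Sendai -> Fukuoka -> Osaka: 22 + 22 + 30 = 74
Nagasaki -> Sapporo -> Sendai -> Osaka: 25 + 9 + 3 = 37
Nagasaki -> Sapporo -> Kobe -> Osaka: 25 + 22 + 26 = 73
Nagasaki -> Sendai -> Osaka: 22 + 3 = 25
Nagasaki -> Sendai -> Fukuoka -> Kobe -> Osaka: 22 + 22 + 7 + 26 = 77
The minimum is 25 mi.

25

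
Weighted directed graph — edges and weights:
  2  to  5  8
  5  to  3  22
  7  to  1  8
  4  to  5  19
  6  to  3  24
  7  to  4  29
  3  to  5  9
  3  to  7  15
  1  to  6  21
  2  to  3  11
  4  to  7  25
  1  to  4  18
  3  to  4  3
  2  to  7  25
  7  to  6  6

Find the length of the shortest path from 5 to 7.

37

Candidate routes:
5 -> 3 -> 7: 22 + 15 = 37
5 -> 3 -> 4 -> 7: 22 + 3 + 25 = 50
The minimum is 37.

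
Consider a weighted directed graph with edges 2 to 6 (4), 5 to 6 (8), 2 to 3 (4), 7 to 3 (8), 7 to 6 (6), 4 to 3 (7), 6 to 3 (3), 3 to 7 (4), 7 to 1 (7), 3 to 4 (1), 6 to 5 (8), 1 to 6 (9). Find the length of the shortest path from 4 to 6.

Routes from 4 to 6:
4-3-7-6: 7 + 4 + 6 = 17
4-3-7-1-6: 7 + 4 + 7 + 9 = 27
Shortest: 17.

17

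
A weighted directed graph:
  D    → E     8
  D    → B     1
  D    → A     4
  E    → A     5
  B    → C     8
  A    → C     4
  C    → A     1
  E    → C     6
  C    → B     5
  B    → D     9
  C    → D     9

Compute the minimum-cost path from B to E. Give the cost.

Candidate routes:
B → C → D → E: 8 + 9 + 8 = 25
B → D → E: 9 + 8 = 17
Best route has total 17.

17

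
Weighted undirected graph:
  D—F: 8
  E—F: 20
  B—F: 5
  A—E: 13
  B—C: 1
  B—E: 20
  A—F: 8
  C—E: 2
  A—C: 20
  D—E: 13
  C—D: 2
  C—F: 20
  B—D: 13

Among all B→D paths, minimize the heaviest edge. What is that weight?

A few of the B→D routes:
B - F - A - E - C - D: max(5, 8, 13, 2, 2) = 13
B - C - D: max(1, 2) = 2
B - F - D: max(5, 8) = 8
B - D: max(13) = 13
B - C - E - A - F - D: max(1, 2, 13, 8, 8) = 13
B - F - A - E - D: max(5, 8, 13, 13) = 13
Best route has worst link 2.

2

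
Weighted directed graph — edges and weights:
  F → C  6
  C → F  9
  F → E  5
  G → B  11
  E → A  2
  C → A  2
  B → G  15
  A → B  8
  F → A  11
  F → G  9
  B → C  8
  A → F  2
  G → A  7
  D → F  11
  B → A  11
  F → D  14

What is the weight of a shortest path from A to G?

11

Paths from A to G:
A - B - G: 8 + 15 = 23
A - F - G: 2 + 9 = 11
A - B - C - F - G: 8 + 8 + 9 + 9 = 34
Best route has total 11.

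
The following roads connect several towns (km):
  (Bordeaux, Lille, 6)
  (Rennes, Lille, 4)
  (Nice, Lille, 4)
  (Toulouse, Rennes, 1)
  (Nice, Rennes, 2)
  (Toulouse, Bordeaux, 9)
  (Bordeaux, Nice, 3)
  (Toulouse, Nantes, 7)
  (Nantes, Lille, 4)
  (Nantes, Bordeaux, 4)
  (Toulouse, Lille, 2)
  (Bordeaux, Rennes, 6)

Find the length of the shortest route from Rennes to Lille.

Checking several routes:
Rennes - Nice - Lille: 2 + 4 = 6
Rennes - Toulouse - Lille: 1 + 2 = 3
Rennes - Lille: 4
The minimum is 3 km.

3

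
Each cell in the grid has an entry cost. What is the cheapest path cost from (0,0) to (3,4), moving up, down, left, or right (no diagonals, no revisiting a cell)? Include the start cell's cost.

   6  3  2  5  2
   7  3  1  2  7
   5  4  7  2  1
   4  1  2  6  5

22

Path [0,0] [0,1] [0,2] [1,2] [1,3] [2,3] [2,4] [3,4]: 6 + 3 + 2 + 1 + 2 + 2 + 1 + 5 = 22.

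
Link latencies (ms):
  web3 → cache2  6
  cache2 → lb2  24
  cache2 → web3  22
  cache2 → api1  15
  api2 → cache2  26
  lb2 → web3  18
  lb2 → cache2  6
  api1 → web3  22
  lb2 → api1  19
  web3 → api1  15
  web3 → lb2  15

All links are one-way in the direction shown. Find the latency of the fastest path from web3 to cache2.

Candidate routes:
web3 -> cache2: 6
web3 -> lb2 -> cache2: 15 + 6 = 21
Best route has total 6 ms.

6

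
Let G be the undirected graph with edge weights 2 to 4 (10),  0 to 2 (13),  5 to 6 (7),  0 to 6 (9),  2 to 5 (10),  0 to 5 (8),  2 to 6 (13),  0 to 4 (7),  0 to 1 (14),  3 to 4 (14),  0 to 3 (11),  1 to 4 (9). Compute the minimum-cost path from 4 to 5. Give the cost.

Comparing a few candidate routes:
4 -> 0 -> 5: 7 + 8 = 15
4 -> 2 -> 5: 10 + 10 = 20
4 -> 0 -> 6 -> 5: 7 + 9 + 7 = 23
The minimum is 15.

15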